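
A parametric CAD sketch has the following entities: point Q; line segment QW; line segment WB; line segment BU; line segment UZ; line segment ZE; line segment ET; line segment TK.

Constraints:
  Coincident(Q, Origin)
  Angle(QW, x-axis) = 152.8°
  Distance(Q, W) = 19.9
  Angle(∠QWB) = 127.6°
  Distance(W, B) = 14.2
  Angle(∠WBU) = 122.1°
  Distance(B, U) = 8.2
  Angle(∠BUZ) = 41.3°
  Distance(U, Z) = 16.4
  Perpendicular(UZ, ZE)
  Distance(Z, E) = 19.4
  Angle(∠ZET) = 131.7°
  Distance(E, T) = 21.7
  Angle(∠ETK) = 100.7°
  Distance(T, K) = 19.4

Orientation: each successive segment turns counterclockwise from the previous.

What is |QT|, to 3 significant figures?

57.6

The perpendicularity gives ZE at right angles to UZ, so ZE runs at 132°; with |ZE| = 19.4, E = (-32.2, 20.3). ∠ZET = 131.7° gives ET at -180° from the x-axis; with |ET| = 21.7, T = (-53.9, 20.3). Then |QT| = |T − Q| = 57.6.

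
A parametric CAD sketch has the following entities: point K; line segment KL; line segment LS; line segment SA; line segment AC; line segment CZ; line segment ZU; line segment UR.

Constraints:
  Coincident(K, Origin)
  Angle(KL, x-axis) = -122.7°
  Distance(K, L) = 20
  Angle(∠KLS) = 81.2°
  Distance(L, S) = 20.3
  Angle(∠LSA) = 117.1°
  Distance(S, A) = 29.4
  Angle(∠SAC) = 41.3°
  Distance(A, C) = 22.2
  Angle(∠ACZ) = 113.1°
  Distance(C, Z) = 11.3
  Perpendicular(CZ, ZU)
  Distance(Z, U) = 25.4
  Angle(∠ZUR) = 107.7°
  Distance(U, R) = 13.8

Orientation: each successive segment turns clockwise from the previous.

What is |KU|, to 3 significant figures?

37.7

K is at the origin; KL runs at -122.7° with length 20.0, so L = (-10.8, -16.8). ∠KLS = 81.2° gives LS at 138° from the x-axis; with |LS| = 20.3, S = (-26.0, -3.38). ∠LSA = 117.1° gives SA at 75.6° from the x-axis; with |SA| = 29.4, A = (-18.7, 25.1). ∠SAC = 41.3° gives AC at -63.1° from the x-axis; with |AC| = 22.2, C = (-8.65, 5.30). ∠ACZ = 113.1° gives CZ at -130° from the x-axis; with |CZ| = 11.3, Z = (-15.9, -3.36). The perpendicularity gives ZU at right angles to CZ, so ZU runs at 140°; with |ZU| = 25.4, U = (-35.4, 13.0). Then |KU| = |U − K| = 37.7.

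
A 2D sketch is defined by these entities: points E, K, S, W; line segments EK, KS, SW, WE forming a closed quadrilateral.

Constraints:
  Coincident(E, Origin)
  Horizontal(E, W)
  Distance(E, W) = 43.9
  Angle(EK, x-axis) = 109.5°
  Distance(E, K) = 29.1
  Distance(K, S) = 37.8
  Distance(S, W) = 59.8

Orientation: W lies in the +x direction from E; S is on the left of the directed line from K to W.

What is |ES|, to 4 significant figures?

56.44

E is at the origin; E and W share the same y with |EW| = 43.9 and W in +x, so W = (43.9, 0). EK runs at 109.5° with |EK| = 29.1, so K = (-9.714, 27.43). S is determined by |KS| = 37.8 and |SW| = 59.8 together: it lies at the intersection of circle(K, 37.8) and circle(W, 59.8). With |KW| = 60.22, the foot of the radical line on KW is 12.28 from K and the perpendicular offset is √(37.8² − 12.28²) = 35.75. Taking the left-of-KW solution: S = (17.51, 53.66).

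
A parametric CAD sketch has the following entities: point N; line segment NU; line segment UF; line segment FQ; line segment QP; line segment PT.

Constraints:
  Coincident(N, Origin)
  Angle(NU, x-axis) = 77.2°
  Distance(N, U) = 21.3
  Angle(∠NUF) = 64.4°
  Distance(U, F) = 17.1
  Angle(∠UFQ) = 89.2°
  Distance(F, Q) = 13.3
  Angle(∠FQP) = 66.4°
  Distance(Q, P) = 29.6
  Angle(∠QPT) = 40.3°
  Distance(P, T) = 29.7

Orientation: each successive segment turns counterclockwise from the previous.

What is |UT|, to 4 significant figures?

19.82

N is at the origin; NU runs at 77.2° with length 21.3, so U = (4.719, 20.77). ∠NUF = 64.4° gives UF at -167.2° from the x-axis; with |UF| = 17.1, F = (-11.96, 16.98). ∠UFQ = 89.2° gives FQ at -76.40° from the x-axis; with |FQ| = 13.3, Q = (-8.829, 4.055). ∠FQP = 66.4° gives QP at 37.20° from the x-axis; with |QP| = 29.6, P = (14.75, 21.95). ∠QPT = 40.3° gives PT at 176.9° from the x-axis; with |PT| = 29.7, T = (-14.91, 23.56). Then |UT| = |T − U| = 19.82.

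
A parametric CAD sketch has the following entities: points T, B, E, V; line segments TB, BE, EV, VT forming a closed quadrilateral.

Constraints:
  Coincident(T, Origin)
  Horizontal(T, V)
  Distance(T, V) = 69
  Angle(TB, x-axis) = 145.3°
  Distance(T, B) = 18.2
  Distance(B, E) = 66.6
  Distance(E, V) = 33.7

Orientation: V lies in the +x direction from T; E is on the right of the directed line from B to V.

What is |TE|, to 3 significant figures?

48.5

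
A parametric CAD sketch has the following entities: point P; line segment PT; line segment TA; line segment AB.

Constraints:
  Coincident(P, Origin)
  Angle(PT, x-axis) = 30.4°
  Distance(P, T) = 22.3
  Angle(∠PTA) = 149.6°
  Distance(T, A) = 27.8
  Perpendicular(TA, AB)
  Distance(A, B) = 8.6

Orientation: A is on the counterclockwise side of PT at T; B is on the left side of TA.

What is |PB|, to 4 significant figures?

47.11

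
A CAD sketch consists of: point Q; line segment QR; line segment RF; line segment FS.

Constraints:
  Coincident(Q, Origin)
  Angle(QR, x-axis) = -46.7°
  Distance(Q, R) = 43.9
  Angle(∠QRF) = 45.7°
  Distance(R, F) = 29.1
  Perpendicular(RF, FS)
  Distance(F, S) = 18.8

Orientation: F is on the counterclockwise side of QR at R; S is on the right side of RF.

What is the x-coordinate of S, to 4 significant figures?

50.11

∠QRF = 45.7°, so RF runs at -46.7° + (180° − 45.7°) = 87.60° from the x-axis; with |RF| = 29.1, F = R + 29.1·(cos 87.60°, sin 87.60°) = (31.33, -2.875). The perpendicularity gives FS at right angles to RF; with |FS| = 18.8 on the right of RF, S = F + 18.8·(0.9991, -0.04188) = (50.11, -3.662). So S.x = 50.11.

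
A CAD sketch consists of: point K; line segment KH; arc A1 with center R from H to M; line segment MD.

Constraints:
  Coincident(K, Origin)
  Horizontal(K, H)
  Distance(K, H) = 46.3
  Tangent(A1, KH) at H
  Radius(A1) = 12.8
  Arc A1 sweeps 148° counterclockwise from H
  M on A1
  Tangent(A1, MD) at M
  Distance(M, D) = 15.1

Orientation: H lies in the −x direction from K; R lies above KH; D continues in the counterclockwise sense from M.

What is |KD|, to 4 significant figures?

61.15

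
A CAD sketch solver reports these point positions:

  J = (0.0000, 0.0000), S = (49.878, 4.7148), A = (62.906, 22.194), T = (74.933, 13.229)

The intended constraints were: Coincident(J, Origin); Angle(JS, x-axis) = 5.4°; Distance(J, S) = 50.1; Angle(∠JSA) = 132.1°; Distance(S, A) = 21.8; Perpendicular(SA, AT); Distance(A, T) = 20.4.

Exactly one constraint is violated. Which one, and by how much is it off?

Distance(A, T) = 20.4 — off by 5.40.

J = (0.00, 0.00) ✓; JS at 5.400° ✓; |JS| = 50.10 ✓; ∠JSA = 132.1° ✓; |SA| = 21.80 ✓; ∠(SA, AT) = 90.00° ✓; |AT| = 15.00 ✗.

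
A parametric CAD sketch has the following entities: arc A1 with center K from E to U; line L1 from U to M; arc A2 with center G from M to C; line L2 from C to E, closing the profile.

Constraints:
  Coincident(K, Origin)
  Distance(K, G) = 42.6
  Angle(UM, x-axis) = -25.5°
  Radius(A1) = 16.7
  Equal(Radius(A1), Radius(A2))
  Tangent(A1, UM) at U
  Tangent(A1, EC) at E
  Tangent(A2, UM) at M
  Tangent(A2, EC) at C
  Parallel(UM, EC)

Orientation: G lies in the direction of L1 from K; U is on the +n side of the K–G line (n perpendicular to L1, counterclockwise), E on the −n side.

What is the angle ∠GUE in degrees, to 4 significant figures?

68.59°

The slot axis is L1's direction at -25.5°, so u = (cos -25.5°, sin -25.5°) = (0.9026, -0.4305) and n = (−sin -25.5°, cos -25.5°) = (0.4305, 0.9026). K is at the origin and G lies 42.6 along u from K, so G = 42.6·u = (38.45, -18.34). Tangency of A1 to both parallel lines with radius 16.7 puts U and E at K ± 16.7·n: U = (7.190, 15.07), E = (-7.190, -15.07). Then cos ∠GUE = UG·UE / (|UG||UE|), giving 68.59°.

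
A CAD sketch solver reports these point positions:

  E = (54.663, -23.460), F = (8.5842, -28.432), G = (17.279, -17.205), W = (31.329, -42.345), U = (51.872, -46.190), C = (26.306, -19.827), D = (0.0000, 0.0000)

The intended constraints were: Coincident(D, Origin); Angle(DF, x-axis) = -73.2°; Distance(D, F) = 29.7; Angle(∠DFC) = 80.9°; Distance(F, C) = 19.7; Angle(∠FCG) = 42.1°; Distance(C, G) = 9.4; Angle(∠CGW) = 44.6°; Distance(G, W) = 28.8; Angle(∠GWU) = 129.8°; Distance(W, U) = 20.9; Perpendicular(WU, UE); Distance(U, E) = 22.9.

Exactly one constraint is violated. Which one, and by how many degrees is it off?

Perpendicular(WU, UE) — off by 3.60°.

D = (0.00, 0.00) ✓; DF at -73.20° ✓; |DF| = 29.70 ✓; ∠DFC = 80.90° ✓; |FC| = 19.70 ✓; ∠FCG = 42.10° ✓; |CG| = 9.400 ✓; ∠CGW = 44.60° ✓; |GW| = 28.80 ✓; ∠GWU = 129.8° ✓; |WU| = 20.90 ✓; ∠(WU, UE) = 93.60° ✗; |UE| = 22.90 ✓.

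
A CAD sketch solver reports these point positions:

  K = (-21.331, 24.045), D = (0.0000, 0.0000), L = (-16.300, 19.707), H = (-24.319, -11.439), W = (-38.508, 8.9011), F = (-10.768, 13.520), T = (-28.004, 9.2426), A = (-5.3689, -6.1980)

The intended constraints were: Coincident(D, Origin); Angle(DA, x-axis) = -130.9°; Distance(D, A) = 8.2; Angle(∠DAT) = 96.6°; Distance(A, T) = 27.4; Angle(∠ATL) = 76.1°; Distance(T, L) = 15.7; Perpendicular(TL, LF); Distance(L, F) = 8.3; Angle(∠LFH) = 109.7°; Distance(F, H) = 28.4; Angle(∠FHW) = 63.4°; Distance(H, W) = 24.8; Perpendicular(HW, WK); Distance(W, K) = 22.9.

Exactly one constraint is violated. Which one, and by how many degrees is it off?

Perpendicular(HW, WK) — off by 6.50°.

D = (0.00, 0.00) ✓; DA at -130.9° ✓; |DA| = 8.200 ✓; ∠DAT = 96.60° ✓; |AT| = 27.40 ✓; ∠ATL = 76.10° ✓; |TL| = 15.70 ✓; ∠(TL, LF) = 90.00° ✓; |LF| = 8.300 ✓; ∠LFH = 109.7° ✓; |FH| = 28.40 ✓; ∠FHW = 63.40° ✓; |HW| = 24.80 ✓; ∠(HW, WK) = 83.50° ✗; |WK| = 22.90 ✓.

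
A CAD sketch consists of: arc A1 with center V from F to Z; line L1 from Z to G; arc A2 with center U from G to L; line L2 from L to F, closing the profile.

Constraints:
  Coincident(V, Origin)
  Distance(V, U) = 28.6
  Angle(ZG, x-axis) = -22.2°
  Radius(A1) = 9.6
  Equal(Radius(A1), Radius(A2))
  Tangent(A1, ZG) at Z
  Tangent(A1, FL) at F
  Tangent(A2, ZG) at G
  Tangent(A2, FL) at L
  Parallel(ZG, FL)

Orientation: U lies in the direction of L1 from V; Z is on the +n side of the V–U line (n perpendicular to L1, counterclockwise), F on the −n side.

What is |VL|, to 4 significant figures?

30.17

The slot axis is L1's direction at -22.2°, so u = (cos -22.2°, sin -22.2°) = (0.9259, -0.3778) and n = (−sin -22.2°, cos -22.2°) = (0.3778, 0.9259). V is at the origin and U lies 28.6 along u from V, so U = 28.6·u = (26.48, -10.81). Tangency of A1 to both parallel lines with radius 9.6 puts Z and F at V ± 9.6·n: Z = (3.627, 8.888), F = (-3.627, -8.888). Equal radii place G and L the same way about U: G = U + 9.6·n = (30.11, -1.918), L = U − 9.6·n = (22.85, -19.69). Then |VL| = |L − V| = 30.17.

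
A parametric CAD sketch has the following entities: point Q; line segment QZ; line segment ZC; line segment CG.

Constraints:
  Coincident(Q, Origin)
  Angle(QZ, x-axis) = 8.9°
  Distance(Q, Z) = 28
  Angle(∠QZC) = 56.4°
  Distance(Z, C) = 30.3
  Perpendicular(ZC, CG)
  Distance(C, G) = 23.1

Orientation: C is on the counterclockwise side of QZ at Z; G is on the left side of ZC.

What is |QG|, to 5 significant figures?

14.807

Q is at the origin; QZ runs at 8.9° with length 28.0, so Z = 28.0·(cos 8.9°, sin 8.9°) = (27.663, 4.3319). ∠QZC = 56.4°, so ZC runs at 8.9° + (180° − 56.4°) = 132.50° from the x-axis; with |ZC| = 30.3, C = Z + 30.3·(cos 132.50°, sin 132.50°) = (7.1925, 26.671). ZC ⟂ CG; with |CG| = 23.1 on the left of ZC, G = C + 23.1·(-0.73728, -0.67559) = (-9.8386, 11.065). Then |QG| = |G − Q| = 14.807.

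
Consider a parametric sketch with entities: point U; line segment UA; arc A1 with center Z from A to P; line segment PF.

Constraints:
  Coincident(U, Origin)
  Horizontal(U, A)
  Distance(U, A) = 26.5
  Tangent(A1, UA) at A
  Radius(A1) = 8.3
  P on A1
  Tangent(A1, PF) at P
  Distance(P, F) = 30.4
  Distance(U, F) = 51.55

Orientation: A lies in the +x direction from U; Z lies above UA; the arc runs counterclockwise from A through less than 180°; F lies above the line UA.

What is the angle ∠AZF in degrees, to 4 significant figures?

166.7°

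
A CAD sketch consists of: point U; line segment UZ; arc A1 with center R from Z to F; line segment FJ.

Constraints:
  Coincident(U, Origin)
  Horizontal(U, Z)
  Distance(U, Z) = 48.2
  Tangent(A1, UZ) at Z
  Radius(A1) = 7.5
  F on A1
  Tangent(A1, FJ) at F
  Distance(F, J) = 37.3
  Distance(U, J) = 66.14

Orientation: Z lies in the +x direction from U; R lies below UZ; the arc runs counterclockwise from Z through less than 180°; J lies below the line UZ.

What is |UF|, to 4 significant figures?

41.80

Checks: |RF| = 7.500 ✓; ∠(RF, FJ) = 90.00° ✓; |FJ| = 37.30 ✓; |UJ| = 66.14 ✓.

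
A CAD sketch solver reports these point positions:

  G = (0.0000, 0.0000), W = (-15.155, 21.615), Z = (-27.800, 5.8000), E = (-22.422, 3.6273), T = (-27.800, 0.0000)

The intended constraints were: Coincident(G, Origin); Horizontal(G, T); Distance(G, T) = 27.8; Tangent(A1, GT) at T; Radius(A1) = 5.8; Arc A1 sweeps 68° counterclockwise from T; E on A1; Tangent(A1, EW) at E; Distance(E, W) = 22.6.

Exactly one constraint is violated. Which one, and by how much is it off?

Distance(E, W) = 22.6 — off by 3.20.

G = (0.00, 0.00) ✓; G.y = 0.00, T.y = 0.00 ✓; |GT| = 27.80 ✓; ∠(ZT, TG) = 90.00° ✓; |ZT| = 5.800 ✓; bearing(Z→E) − bearing(Z→T) = 68.00° ✓; |ZE| = 5.800 ✓; ∠(ZE, EW) = 90.00° ✓; |EW| = 19.40 ✗.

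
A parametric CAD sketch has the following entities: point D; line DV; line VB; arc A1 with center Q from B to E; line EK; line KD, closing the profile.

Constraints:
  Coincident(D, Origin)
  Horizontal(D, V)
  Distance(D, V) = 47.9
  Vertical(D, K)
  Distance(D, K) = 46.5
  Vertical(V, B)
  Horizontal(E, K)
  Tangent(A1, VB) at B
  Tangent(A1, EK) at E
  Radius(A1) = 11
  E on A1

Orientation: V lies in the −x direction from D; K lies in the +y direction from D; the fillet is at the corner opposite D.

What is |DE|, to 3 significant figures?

59.4

D is at the origin; DV is horizontal with |DV| = 47.9 and V on the −x side, so V = (-47.9, 0.00). DK is vertical with |DK| = 46.5 and K on the +y side, so K = (0.00, 46.5). The virtual corner opposite D is at (-47.9, 46.5). Since A1 is tangent to VB there, QB ⟂ VB and A1 meets EK tangentially, so QE is at right angles to EK, with radius 11.0, so the center Q sits 11.0 in from both sides at Q = (-36.9, 35.5). That places the tangent points at B = (-47.9, 35.5) on VB and E = (-36.9, 46.5) on EK. Then |DE| = |E − D| = 59.4.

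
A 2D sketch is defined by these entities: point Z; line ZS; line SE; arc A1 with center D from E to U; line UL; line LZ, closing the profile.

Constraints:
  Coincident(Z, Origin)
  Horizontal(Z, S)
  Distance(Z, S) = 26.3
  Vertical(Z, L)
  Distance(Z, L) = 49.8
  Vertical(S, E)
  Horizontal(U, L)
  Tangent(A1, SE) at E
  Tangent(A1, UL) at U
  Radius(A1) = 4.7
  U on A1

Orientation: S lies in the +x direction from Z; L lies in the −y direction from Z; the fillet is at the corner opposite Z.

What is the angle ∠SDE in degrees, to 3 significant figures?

84.1°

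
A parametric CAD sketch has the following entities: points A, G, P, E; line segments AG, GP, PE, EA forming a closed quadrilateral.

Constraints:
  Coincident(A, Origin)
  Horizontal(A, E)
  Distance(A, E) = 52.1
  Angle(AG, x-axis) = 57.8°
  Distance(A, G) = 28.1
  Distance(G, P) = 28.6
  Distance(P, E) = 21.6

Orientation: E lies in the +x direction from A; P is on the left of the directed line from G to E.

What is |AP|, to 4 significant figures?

47.56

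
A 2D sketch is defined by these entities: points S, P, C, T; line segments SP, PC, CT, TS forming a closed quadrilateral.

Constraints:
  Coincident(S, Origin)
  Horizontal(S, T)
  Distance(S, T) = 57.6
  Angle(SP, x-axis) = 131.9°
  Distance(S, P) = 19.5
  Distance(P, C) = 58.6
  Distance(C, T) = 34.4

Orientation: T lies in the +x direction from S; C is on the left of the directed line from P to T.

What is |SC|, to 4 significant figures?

53.25

Checks: S = (0.00, 0.00) ✓; |PC| = 58.60 ✓; |CT| = 34.40 ✓.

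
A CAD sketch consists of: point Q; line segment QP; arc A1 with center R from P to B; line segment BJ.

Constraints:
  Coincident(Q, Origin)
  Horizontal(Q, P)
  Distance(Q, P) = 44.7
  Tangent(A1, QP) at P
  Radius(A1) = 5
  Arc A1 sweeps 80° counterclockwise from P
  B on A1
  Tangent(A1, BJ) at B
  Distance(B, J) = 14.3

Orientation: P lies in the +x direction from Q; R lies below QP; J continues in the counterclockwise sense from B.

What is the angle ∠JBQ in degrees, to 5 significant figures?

85.930°

Q is at the origin; QP is horizontal with |QP| = 44.7 and P on the +x side, so P = (44.700, 0.0000). A1 meets QP tangentially, so RP is at right angles to QP, so R = P + (0, -5) = (44.700, -5.0000). On A1, P sits at bearing 90° from R; an 80° counterclockwise sweep puts B at bearing 170°, so B = R + 5.0·(cos 170°, sin 170°) = (39.776, -4.1318). Since A1 is tangent to BJ there, RB ⟂ BJ, so BJ runs along (−sin 170°, cos 170°); with |BJ| = 14.3, J = (37.293, -18.215). Then cos ∠JBQ = BJ·BQ / (|BJ||BQ|), giving 85.930°.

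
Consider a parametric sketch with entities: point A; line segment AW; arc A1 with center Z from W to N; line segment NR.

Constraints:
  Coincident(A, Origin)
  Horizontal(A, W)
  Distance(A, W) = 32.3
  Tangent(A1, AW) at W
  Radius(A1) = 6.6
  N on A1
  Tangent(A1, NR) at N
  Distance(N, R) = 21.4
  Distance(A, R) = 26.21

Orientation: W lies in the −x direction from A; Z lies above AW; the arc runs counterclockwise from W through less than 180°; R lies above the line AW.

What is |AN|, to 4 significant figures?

26.88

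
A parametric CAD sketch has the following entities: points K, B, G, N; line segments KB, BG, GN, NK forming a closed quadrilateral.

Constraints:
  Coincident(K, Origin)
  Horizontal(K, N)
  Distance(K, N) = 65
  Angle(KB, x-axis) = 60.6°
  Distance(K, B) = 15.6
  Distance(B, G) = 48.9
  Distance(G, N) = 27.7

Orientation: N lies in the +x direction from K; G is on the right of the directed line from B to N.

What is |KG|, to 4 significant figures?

48.20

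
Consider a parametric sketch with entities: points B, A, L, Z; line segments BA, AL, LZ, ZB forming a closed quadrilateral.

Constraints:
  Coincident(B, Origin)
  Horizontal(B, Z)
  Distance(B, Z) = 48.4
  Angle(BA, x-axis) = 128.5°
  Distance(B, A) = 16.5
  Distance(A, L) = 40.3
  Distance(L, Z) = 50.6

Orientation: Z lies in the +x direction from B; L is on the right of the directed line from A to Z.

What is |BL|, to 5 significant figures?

25.047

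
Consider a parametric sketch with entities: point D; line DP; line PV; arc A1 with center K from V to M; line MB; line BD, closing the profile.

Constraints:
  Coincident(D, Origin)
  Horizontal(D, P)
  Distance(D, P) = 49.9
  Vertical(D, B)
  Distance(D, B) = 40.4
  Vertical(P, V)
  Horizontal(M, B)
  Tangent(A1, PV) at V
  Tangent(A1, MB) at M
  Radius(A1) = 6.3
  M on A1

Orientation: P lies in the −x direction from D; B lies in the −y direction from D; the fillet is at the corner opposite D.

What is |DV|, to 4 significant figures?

60.44

The virtual corner opposite D is at (-49.90, -40.40). Tangency of A1 to PV means the radius KV is perpendicular to PV and since A1 is tangent to MB there, KM ⟂ MB, with radius 6.3, so the center K sits 6.3 in from both sides at K = (-43.60, -34.10). That places the tangent points at V = (-49.90, -34.10) on PV and M = (-43.60, -40.40) on MB. Then |DV| = |V − D| = 60.44.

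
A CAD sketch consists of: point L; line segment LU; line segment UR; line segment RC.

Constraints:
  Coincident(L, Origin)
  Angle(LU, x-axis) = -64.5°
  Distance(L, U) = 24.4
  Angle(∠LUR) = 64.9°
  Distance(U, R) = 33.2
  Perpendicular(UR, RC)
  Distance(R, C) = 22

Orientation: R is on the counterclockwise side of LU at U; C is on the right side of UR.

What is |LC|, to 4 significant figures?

49.66

L is at the origin; LU runs at -64.5° with length 24.4, so U = 24.4·(cos -64.5°, sin -64.5°) = (10.50, -22.02). ∠LUR = 64.9°, so UR runs at -64.5° + (180° − 64.9°) = 50.60° from the x-axis; with |UR| = 33.2, R = U + 33.2·(cos 50.60°, sin 50.60°) = (31.58, 3.632). The perpendicularity gives RC at right angles to UR; with |RC| = 22.0 on the right of UR, C = R + 22.0·(0.7727, -0.6347) = (48.58, -10.33). Then |LC| = |C − L| = 49.66.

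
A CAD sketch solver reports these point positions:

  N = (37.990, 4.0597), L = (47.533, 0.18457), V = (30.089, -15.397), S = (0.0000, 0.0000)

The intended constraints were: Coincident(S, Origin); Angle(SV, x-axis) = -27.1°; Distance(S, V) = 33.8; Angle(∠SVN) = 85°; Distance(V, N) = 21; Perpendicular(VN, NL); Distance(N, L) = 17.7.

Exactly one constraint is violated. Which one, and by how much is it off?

Distance(N, L) = 17.7 — off by 7.40.

S = (0.00, 0.00) ✓; SV at -27.10° ✓; |SV| = 33.80 ✓; ∠SVN = 85.00° ✓; |VN| = 21.00 ✓; ∠(VN, NL) = 90.00° ✓; |NL| = 10.30 ✗.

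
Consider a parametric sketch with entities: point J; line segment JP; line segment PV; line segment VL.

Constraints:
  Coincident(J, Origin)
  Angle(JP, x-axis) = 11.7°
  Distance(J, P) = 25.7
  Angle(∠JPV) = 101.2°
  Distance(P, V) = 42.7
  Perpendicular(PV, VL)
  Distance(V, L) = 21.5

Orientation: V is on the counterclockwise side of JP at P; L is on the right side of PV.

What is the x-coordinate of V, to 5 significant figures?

24.793

J is at the origin; JP runs at 11.7° with length 25.7, so P = 25.7·(cos 11.7°, sin 11.7°) = (25.166, 5.2116). ∠JPV = 101.2°, so PV runs at 11.7° + (180° − 101.2°) = 90.500° from the x-axis; with |PV| = 42.7, V = P + 42.7·(cos 90.500°, sin 90.500°) = (24.793, 47.910). So V.x = 24.793.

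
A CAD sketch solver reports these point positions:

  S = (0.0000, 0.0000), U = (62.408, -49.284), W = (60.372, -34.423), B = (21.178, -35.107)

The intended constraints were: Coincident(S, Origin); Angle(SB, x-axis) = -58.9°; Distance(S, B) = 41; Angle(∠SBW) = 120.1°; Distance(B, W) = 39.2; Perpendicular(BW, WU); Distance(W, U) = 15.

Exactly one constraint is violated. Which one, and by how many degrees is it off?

Perpendicular(BW, WU) — off by 6.80°.

S = (0.00, 0.00) ✓; SB at -58.90° ✓; |SB| = 41.00 ✓; ∠SBW = 120.1° ✓; |BW| = 39.20 ✓; ∠(BW, WU) = 83.20° ✗; |WU| = 15.00 ✓.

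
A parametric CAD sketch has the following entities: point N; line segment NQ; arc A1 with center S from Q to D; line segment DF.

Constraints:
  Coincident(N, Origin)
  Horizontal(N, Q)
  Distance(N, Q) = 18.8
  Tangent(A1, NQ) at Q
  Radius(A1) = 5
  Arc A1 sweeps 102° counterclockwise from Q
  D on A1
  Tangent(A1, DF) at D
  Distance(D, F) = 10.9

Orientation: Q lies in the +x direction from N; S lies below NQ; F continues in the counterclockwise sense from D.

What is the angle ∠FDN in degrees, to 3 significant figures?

125°

On A1, Q sits at bearing 90° from S; a 102° counterclockwise sweep puts D at bearing 192°, so D = S + 5.0·(cos 192°, sin 192°) = (13.9, -6.04). The tangent condition forces SD to be normal to DF, so DF runs along (−sin 192°, cos 192°); with |DF| = 10.9, F = (16.2, -16.7). Then cos ∠FDN = DF·DN / (|DF||DN|), giving 125°.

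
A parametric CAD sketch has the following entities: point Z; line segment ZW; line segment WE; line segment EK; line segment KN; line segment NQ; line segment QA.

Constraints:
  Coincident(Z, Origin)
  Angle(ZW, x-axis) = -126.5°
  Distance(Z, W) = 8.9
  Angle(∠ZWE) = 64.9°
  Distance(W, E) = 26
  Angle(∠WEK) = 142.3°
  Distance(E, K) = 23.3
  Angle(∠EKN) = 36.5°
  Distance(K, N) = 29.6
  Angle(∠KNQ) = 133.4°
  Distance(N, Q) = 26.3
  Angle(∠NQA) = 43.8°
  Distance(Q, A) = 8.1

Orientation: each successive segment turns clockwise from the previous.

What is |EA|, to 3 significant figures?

21.4

∠KNQ = 133.4° gives NQ at -109° from the x-axis; with |NQ| = 26.3, Q = (-9.10, -12.4). ∠NQA = 43.8° gives QA at 114° from the x-axis; with |QA| = 8.1, A = (-12.4, -5.05). Then |EA| = |A − E| = 21.4.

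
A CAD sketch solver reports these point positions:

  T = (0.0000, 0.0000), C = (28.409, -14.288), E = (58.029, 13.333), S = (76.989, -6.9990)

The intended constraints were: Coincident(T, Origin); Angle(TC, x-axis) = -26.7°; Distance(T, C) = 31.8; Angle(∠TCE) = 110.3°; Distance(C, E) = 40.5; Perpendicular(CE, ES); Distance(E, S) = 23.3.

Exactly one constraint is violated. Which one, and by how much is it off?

Distance(E, S) = 23.3 — off by 4.50.

T = (0.00, 0.00) ✓; TC at -26.70° ✓; |TC| = 31.80 ✓; ∠TCE = 110.3° ✓; |CE| = 40.50 ✓; ∠(CE, ES) = 90.00° ✓; |ES| = 27.80 ✗.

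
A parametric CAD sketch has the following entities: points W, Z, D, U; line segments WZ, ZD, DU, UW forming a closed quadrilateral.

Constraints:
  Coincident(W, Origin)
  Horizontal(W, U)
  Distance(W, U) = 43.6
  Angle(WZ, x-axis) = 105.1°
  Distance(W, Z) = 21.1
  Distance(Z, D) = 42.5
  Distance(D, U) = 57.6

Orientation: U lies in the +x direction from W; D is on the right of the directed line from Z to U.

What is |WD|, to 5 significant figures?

23.959

W is at the origin; WU is horizontal with |WU| = 43.6 and U in +x, so U = (43.6, 0). WZ runs at 105.1° with |WZ| = 21.1, so Z = (-5.4966, 20.371). D is determined by |ZD| = 42.5 and |DU| = 57.6 together: it lies at the intersection of circle(Z, 42.5) and circle(U, 57.6). With |ZU| = 53.155, the foot of the radical line on ZU is 12.360 from Z and the perpendicular offset is √(42.5² − 12.360²) = 40.663. Taking the right-of-ZU solution: D = (-9.6646, -21.924).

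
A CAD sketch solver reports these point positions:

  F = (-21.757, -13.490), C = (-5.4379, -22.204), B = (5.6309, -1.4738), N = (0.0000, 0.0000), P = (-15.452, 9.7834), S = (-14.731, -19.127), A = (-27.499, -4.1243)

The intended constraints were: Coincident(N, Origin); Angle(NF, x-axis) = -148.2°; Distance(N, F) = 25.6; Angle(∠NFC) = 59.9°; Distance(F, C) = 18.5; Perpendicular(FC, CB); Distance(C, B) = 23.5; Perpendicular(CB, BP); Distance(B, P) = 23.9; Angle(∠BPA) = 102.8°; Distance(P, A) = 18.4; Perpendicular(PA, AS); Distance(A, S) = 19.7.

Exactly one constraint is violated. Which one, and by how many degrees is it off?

Perpendicular(PA, AS) — off by 8.70°.

N = (0.00, 0.00) ✓; NF at -148.2° ✓; |NF| = 25.60 ✓; ∠NFC = 59.90° ✓; |FC| = 18.50 ✓; ∠(FC, CB) = 90.00° ✓; |CB| = 23.50 ✓; ∠(CB, BP) = 90.00° ✓; |BP| = 23.90 ✓; ∠BPA = 102.8° ✓; |PA| = 18.40 ✓; ∠(PA, AS) = 81.30° ✗; |AS| = 19.70 ✓.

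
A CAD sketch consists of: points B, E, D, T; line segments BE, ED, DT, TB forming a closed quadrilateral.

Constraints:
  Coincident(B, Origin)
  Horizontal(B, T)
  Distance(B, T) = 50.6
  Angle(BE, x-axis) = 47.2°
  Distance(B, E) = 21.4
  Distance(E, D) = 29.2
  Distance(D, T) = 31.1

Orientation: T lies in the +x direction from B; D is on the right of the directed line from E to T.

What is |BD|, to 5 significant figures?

25.407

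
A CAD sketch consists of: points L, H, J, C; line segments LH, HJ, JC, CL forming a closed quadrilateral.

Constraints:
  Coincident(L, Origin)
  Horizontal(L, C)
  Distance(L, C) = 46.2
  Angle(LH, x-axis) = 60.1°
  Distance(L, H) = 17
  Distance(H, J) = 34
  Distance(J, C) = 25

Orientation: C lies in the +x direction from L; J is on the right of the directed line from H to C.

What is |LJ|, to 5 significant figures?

29.623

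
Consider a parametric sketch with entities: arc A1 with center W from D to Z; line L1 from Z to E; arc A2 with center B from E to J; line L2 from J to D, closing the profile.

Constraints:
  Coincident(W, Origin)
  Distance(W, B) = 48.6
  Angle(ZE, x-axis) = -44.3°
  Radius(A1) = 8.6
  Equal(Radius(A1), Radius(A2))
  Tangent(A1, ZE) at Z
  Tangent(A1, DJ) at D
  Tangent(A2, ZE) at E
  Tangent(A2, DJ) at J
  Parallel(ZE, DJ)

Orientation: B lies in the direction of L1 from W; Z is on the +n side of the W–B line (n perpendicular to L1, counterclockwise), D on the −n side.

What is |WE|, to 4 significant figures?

49.36

Tangency of A1 to both parallel lines with radius 8.6 puts Z and D at W ± 8.6·n: Z = (6.006, 6.155), D = (-6.006, -6.155). Equal radii place E and J the same way about B: E = B + 8.6·n = (40.79, -27.79), J = B − 8.6·n = (28.78, -40.10). Then |WE| = |E − W| = 49.36.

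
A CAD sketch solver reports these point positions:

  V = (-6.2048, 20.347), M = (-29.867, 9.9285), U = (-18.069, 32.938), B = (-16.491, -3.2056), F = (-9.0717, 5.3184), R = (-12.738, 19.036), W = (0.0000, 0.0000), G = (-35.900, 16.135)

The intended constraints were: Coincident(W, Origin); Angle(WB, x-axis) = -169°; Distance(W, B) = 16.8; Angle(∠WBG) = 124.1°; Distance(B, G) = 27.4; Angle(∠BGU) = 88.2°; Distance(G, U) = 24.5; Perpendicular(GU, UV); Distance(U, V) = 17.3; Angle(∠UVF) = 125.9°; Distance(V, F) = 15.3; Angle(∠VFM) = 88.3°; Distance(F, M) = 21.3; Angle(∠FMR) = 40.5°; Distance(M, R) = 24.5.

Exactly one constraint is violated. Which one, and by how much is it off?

Distance(M, R) = 24.5 — off by 5.10.

W = (0.00, 0.00) ✓; WB at -169.0° ✓; |WB| = 16.80 ✓; ∠WBG = 124.1° ✓; |BG| = 27.40 ✓; ∠BGU = 88.20° ✓; |GU| = 24.50 ✓; ∠(GU, UV) = 90.00° ✓; |UV| = 17.30 ✓; ∠UVF = 125.9° ✓; |VF| = 15.30 ✓; ∠VFM = 88.30° ✓; |FM| = 21.30 ✓; ∠FMR = 40.50° ✓; |MR| = 19.40 ✗.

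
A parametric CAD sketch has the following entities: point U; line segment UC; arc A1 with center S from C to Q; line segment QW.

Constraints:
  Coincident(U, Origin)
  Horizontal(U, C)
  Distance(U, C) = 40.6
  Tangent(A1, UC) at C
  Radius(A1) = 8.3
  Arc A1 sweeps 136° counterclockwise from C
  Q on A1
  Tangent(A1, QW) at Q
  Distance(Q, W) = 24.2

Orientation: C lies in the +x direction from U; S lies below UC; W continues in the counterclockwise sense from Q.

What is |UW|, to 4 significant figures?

60.79

On A1, C sits at bearing 90° from S; a 136° counterclockwise sweep puts Q at bearing 226°, so Q = S + 8.3·(cos 226°, sin 226°) = (34.83, -14.27). The tangent condition forces SQ to be normal to QW, so QW runs along (−sin 226°, cos 226°); with |QW| = 24.2, W = (52.24, -31.08). Then |UW| = |W − U| = 60.79.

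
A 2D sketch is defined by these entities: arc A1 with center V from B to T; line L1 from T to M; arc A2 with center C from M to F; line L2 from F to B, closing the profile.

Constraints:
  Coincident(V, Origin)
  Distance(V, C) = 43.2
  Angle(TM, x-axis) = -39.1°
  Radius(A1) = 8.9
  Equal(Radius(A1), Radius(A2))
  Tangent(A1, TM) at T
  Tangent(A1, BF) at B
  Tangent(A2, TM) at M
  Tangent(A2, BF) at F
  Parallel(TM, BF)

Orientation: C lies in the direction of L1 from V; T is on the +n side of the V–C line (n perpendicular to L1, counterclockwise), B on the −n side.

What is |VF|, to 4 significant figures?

44.11

The slot axis is L1's direction at -39.1°, so u = (cos -39.1°, sin -39.1°) = (0.7760, -0.6307) and n = (−sin -39.1°, cos -39.1°) = (0.6307, 0.7760). V is at the origin and C lies 43.2 along u from V, so C = 43.2·u = (33.53, -27.25). Tangency of A1 to both parallel lines with radius 8.9 puts T and B at V ± 8.9·n: T = (5.613, 6.907), B = (-5.613, -6.907). Equal radii place M and F the same way about C: M = C + 8.9·n = (39.14, -20.34), F = C − 8.9·n = (27.91, -34.15). Then |VF| = |F − V| = 44.11.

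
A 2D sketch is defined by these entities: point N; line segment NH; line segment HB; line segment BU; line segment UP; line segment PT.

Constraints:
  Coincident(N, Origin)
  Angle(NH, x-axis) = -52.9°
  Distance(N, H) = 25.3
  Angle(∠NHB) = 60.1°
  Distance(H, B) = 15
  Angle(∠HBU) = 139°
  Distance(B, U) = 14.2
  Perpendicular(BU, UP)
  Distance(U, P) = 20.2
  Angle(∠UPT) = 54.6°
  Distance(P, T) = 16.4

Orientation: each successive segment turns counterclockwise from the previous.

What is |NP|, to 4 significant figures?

2.633

∠HBU = 139.0° gives BU at 108.0° from the x-axis; with |BU| = 14.2, U = (16.73, 7.134). The perpendicularity gives UP at right angles to BU, so UP runs at -162.0°; with |UP| = 20.2, P = (-2.477, 0.8916). Then |NP| = |P − N| = 2.633.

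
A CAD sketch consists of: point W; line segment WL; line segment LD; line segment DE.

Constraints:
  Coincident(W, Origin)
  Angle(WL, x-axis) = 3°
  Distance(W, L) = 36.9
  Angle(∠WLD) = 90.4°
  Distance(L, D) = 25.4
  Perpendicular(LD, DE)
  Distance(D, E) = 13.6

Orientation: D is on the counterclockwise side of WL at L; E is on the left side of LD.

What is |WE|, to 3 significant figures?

34.7

W is at the origin; WL runs at 3.0° with length 36.9, so L = 36.9·(cos 3.0°, sin 3.0°) = (36.8, 1.93). ∠WLD = 90.4°, so LD runs at 3.0° + (180° − 90.4°) = 92.6° from the x-axis; with |LD| = 25.4, D = L + 25.4·(cos 92.6°, sin 92.6°) = (35.7, 27.3). The perpendicularity gives DE at right angles to LD; with |DE| = 13.6 on the left of LD, E = D + 13.6·(-0.999, -0.0454) = (22.1, 26.7). Then |WE| = |E − W| = 34.7.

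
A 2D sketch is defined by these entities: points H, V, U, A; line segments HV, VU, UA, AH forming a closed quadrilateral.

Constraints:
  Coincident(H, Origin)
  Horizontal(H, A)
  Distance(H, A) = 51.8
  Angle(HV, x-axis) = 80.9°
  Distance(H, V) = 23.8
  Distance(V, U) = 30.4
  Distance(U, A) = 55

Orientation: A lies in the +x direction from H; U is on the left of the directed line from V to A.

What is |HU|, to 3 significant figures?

52.3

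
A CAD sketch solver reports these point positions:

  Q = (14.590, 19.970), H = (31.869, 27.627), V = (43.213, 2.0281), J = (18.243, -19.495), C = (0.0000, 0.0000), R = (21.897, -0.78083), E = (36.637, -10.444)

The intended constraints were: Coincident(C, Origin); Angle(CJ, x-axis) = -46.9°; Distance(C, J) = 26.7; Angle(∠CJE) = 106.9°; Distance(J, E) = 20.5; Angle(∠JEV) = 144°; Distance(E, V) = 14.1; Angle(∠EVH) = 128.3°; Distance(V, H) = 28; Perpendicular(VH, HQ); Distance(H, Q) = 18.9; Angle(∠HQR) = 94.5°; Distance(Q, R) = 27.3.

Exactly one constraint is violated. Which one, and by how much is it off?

Distance(Q, R) = 27.3 — off by 5.30.

C = (0.00, 0.00) ✓; CJ at -46.90° ✓; |CJ| = 26.70 ✓; ∠CJE = 106.9° ✓; |JE| = 20.50 ✓; ∠JEV = 144.0° ✓; |EV| = 14.10 ✓; ∠EVH = 128.3° ✓; |VH| = 28.00 ✓; ∠(VH, HQ) = 90.00° ✓; |HQ| = 18.90 ✓; ∠HQR = 94.50° ✓; |QR| = 22.00 ✗.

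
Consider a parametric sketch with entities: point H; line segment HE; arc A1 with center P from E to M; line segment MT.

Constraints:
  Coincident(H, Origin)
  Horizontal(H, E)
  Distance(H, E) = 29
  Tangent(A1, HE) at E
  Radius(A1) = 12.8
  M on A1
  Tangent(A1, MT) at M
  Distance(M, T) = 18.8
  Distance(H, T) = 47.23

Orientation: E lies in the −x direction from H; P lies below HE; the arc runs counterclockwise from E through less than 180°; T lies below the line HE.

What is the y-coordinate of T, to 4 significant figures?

-35.43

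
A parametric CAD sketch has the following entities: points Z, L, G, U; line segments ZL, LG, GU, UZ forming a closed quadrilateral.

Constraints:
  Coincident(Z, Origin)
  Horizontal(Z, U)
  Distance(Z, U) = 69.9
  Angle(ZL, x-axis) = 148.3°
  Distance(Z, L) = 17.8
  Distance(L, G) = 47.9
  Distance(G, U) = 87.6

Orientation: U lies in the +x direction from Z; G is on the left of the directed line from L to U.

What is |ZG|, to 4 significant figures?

54.39

Checks: |LG| = 47.90 ✓; |GU| = 87.60 ✓.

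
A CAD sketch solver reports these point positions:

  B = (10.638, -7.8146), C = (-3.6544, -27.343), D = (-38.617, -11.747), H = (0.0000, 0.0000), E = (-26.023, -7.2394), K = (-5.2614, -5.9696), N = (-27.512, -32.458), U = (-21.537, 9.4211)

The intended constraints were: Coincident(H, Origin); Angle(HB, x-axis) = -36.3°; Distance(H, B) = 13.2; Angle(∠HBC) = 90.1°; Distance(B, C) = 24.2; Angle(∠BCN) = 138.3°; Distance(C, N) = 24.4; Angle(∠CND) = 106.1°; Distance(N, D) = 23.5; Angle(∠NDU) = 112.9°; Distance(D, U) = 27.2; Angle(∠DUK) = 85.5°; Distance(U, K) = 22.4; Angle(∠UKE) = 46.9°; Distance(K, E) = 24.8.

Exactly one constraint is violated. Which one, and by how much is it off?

Distance(K, E) = 24.8 — off by 4.00.

H = (0.00, 0.00) ✓; HB at -36.30° ✓; |HB| = 13.20 ✓; ∠HBC = 90.10° ✓; |BC| = 24.20 ✓; ∠BCN = 138.3° ✓; |CN| = 24.40 ✓; ∠CND = 106.1° ✓; |ND| = 23.50 ✓; ∠NDU = 112.9° ✓; |DU| = 27.20 ✓; ∠DUK = 85.50° ✓; |UK| = 22.40 ✓; ∠UKE = 46.90° ✓; |KE| = 20.80 ✗.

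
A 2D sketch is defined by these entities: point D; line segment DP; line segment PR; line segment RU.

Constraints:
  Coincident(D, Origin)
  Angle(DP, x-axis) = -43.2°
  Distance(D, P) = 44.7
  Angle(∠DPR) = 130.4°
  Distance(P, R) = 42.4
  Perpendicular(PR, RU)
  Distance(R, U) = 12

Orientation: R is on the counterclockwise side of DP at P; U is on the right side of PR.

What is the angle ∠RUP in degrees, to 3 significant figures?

74.2°

D is at the origin; DP runs at -43.2° with length 44.7, so P = 44.7·(cos -43.2°, sin -43.2°) = (32.6, -30.6). ∠DPR = 130.4°, so PR runs at -43.2° + (180° − 130.4°) = 6.40° from the x-axis; with |PR| = 42.4, R = P + 42.4·(cos 6.40°, sin 6.40°) = (74.7, -25.9). PR is perpendicular to RU; with |RU| = 12.0 on the right of PR, U = R + 12.0·(0.111, -0.994) = (76.1, -37.8). Then cos ∠RUP = UR·UP / (|UR||UP|), giving 74.2°.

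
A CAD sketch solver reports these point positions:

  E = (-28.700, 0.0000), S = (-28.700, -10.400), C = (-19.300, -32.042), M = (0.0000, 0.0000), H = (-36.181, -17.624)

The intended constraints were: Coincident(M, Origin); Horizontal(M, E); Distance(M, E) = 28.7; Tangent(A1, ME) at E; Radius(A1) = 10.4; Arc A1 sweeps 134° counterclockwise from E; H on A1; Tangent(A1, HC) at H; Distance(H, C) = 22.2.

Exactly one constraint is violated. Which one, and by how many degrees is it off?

Tangent(A1, HC) at H — off by 5.50°.

M = (0.00, 0.00) ✓; M.y = 0.00, E.y = 0.00 ✓; |ME| = 28.70 ✓; ∠(SE, EM) = 90.00° ✓; |SE| = 10.40 ✓; bearing(S→H) − bearing(S→E) = 134.0° ✓; |SH| = 10.40 ✓; ∠(SH, HC) = 84.50° ✗; |HC| = 22.20 ✓.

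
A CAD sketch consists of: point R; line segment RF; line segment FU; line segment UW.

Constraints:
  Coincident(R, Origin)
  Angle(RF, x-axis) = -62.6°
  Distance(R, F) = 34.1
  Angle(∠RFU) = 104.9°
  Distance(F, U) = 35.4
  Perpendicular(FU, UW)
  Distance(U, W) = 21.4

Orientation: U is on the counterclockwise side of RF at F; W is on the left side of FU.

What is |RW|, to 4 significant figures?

45.65

R is at the origin; RF runs at -62.6° with length 34.1, so F = 34.1·(cos -62.6°, sin -62.6°) = (15.69, -30.27). ∠RFU = 104.9°, so FU runs at -62.6° + (180° − 104.9°) = 12.50° from the x-axis; with |FU| = 35.4, U = F + 35.4·(cos 12.50°, sin 12.50°) = (50.25, -22.61). The perpendicularity gives UW at right angles to FU; with |UW| = 21.4 on the left of FU, W = U + 21.4·(-0.2164, 0.9763) = (45.62, -1.720). Then |RW| = |W − R| = 45.65.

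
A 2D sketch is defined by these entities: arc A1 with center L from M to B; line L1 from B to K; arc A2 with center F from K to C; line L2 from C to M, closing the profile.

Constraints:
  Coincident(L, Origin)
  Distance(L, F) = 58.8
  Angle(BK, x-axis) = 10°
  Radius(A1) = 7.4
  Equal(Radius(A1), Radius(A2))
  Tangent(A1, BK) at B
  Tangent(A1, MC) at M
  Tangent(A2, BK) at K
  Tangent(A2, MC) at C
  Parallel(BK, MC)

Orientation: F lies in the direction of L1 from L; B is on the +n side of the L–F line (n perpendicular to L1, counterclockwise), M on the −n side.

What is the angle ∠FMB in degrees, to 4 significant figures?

82.83°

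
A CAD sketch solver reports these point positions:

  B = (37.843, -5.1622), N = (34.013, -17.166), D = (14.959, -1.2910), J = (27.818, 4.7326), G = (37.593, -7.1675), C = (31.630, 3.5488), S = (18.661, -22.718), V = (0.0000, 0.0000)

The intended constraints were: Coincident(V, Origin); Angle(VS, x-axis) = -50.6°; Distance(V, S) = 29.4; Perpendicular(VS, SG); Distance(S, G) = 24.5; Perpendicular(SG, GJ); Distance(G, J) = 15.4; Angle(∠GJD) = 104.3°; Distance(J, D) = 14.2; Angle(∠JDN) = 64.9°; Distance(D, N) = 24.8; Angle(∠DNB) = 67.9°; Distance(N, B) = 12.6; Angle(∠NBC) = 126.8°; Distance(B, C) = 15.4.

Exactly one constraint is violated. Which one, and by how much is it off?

Distance(B, C) = 15.4 — off by 4.70.

V = (0.00, 0.00) ✓; VS at -50.60° ✓; |VS| = 29.40 ✓; ∠(VS, SG) = 90.00° ✓; |SG| = 24.50 ✓; ∠(SG, GJ) = 90.00° ✓; |GJ| = 15.40 ✓; ∠GJD = 104.3° ✓; |JD| = 14.20 ✓; ∠JDN = 64.90° ✓; |DN| = 24.80 ✓; ∠DNB = 67.90° ✓; |NB| = 12.60 ✓; ∠NBC = 126.8° ✓; |BC| = 10.70 ✗.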